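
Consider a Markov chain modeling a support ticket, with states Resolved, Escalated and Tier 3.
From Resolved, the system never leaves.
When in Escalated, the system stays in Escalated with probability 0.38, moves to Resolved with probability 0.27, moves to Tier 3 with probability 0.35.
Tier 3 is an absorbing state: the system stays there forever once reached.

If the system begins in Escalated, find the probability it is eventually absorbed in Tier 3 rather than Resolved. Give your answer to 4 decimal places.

Let h(s) be the probability of absorption at Tier 3 starting from transient state s. Then h(Tier 3) = 1 and h(Resolved) = 0. By first-step analysis:
h(Escalated) = 0.27·0 + 0.38·h(Escalated) + 0.35·1
Solving: h(Escalated) = 0.5645.
Starting from Escalated, the probability is 0.5645.

0.5645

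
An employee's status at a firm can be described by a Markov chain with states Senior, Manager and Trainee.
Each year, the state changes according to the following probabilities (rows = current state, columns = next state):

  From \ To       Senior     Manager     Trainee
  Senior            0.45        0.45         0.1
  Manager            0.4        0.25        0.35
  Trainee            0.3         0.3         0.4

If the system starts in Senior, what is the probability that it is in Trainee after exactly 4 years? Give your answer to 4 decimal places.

0.2639

Propagate the distribution vector 4 years from Senior.
After 0 years: (1.0000, 0.0000, 0.0000)
After 1 year: (0.4500, 0.4500, 0.1000)
After 2 years: (0.4125, 0.3450, 0.2425)
After 3 years: (0.3964, 0.3446, 0.2590)
After 4 years: (0.3939, 0.3422, 0.2639)
P(in Trainee after 4 years) = 0.2639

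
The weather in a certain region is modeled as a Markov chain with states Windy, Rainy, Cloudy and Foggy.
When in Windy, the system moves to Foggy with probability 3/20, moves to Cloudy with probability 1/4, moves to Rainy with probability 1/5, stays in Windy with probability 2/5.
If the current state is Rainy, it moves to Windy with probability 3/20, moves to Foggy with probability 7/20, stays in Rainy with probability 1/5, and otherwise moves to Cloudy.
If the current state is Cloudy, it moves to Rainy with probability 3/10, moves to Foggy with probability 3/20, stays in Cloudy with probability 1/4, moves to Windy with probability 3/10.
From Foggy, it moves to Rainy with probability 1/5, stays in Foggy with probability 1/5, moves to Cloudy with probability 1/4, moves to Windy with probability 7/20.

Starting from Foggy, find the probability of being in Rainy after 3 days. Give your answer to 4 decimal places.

0.2260

Propagate the distribution vector 3 days from Foggy.
After 0 days: (0.0000, 0.0000, 0.0000, 1.0000)
After 1 day: (0.3500, 0.2000, 0.2500, 0.2000)
After 2 days: (0.3150, 0.2250, 0.2600, 0.2000)
After 3 days: (0.3078, 0.2260, 0.2613, 0.2050)
P(in Rainy after 3 days) = 0.2260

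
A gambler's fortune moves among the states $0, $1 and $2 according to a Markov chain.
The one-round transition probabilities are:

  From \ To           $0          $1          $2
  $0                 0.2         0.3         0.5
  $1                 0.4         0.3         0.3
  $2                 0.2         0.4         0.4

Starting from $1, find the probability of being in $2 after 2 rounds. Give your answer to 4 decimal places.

0.4100

Sum over the intermediate state after 1 round:
P = P($1→$0)·P($0→$2) + P($1→$1)·P($1→$2) + P($1→$2)·P($2→$2)
  = 0.4×0.5 + 0.3×0.3 + 0.3×0.4
  = 0.2000 + 0.0900 + 0.1200 = 0.4100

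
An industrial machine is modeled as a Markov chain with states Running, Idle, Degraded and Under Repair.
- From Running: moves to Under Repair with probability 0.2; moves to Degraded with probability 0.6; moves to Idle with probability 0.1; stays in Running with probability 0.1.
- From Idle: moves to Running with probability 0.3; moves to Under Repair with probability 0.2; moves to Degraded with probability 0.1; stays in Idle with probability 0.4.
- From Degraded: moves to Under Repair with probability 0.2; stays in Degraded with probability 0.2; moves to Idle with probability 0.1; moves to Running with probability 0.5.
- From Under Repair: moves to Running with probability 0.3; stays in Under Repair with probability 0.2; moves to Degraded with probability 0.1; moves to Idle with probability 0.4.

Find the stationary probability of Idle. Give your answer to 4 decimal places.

Let the stationary distribution be π with π = πP and π_1 + π_2 + π_3 + π_4 = 1.
π_1 = 0.1·π_1 + 0.3·π_2 + 0.5·π_3 + 0.3·π_4
π_2 = 0.1·π_1 + 0.4·π_2 + 0.1·π_3 + 0.4·π_4
π_3 = 0.6·π_1 + 0.1·π_2 + 0.2·π_3 + 0.1·π_4
Solving with the normalization constraint gives π = (0.2959, 0.2286, 0.2755, 0.2000).
So the stationary probability of Idle is 0.2286.

0.2286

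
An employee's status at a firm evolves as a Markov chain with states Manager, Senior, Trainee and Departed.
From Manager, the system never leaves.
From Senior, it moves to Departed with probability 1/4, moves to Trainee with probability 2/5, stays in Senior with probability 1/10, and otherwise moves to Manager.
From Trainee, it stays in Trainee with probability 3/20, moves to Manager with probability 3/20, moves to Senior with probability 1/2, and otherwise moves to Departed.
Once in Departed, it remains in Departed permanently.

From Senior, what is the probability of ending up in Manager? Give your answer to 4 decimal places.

0.4823

Let h(s) be the probability of absorption at Manager starting from transient state s. Then h(Manager) = 1 and h(Departed) = 0. By first-step analysis:
h(Senior) = 0.25·1 + 0.1·h(Senior) + 0.4·h(Trainee) + 0.25·0
h(Trainee) = 0.15·1 + 0.5·h(Senior) + 0.15·h(Trainee) + 0.2·0
Solving: h(Senior) = 0.4823, h(Trainee) = 0.4602.
Starting from Senior, the probability is 0.4823.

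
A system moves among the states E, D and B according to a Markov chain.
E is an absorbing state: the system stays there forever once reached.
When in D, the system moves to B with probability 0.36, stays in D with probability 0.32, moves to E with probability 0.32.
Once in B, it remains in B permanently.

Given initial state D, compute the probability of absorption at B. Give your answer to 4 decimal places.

0.5294

Let h(s) be the probability of absorption at B starting from transient state s. Then h(B) = 1 and h(E) = 0. By first-step analysis:
h(D) = 0.32·0 + 0.32·h(D) + 0.36·1
Solving: h(D) = 0.5294.
Starting from D, the probability is 0.5294.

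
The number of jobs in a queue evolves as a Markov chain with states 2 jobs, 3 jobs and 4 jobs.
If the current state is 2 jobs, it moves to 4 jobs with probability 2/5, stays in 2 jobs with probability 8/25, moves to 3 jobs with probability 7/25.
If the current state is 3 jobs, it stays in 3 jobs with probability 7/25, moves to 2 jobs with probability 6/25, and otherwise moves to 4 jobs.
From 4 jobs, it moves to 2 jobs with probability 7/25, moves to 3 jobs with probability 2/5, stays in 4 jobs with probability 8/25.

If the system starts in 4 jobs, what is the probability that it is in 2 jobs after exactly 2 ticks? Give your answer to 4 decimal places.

Sum over the intermediate state after 1 tick:
P = P(4 jobs→2 jobs)·P(2 jobs→2 jobs) + P(4 jobs→3 jobs)·P(3 jobs→2 jobs) + P(4 jobs→4 jobs)·P(4 jobs→2 jobs)
  = 0.28×0.32 + 0.4×0.24 + 0.32×0.28
  = 0.0896 + 0.0960 + 0.0896 = 0.2752

0.2752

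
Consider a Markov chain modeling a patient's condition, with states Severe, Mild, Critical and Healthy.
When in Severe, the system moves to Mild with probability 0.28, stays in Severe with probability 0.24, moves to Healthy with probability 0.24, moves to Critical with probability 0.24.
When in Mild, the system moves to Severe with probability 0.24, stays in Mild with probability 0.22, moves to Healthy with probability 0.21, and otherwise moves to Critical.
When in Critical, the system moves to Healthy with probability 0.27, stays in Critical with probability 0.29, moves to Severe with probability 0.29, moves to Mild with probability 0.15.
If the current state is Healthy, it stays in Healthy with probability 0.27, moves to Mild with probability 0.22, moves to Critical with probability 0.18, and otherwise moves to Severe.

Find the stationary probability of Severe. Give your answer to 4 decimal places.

0.2753

Let the stationary distribution be π with π = πP and π_1 + π_2 + π_3 + π_4 = 1.
π_1 = 0.24·π_1 + 0.24·π_2 + 0.29·π_3 + 0.33·π_4
π_2 = 0.28·π_1 + 0.22·π_2 + 0.15·π_3 + 0.22·π_4
π_3 = 0.24·π_1 + 0.33·π_2 + 0.29·π_3 + 0.18·π_4
Solving with the normalization constraint gives π = (0.2753, 0.2185, 0.2576, 0.2486).
So the stationary probability of Severe is 0.2753.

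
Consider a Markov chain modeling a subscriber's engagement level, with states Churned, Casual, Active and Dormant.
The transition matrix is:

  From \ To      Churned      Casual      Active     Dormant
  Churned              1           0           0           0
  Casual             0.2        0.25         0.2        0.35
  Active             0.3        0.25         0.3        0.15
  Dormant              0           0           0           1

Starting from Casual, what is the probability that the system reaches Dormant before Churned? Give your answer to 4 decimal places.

Let h(s) be the probability of absorption at Dormant starting from transient state s. Then h(Dormant) = 1 and h(Churned) = 0. By first-step analysis:
h(Casual) = 0.2·0 + 0.25·h(Casual) + 0.2·h(Active) + 0.35·1
h(Active) = 0.3·0 + 0.25·h(Casual) + 0.3·h(Active) + 0.15·1
Solving: h(Casual) = 0.5789, h(Active) = 0.4211.
Starting from Casual, the probability is 0.5789.

0.5789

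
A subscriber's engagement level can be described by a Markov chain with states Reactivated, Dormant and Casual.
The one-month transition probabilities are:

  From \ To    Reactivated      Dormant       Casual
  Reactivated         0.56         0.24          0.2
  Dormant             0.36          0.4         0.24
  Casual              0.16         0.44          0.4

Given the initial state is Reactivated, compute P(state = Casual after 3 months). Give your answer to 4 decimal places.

0.2627

Propagate the distribution vector 3 months from Reactivated.
After 0 months: (1.0000, 0.0000, 0.0000)
After 1 month: (0.5600, 0.2400, 0.2000)
After 2 months: (0.4320, 0.3184, 0.2496)
After 3 months: (0.3965, 0.3409, 0.2627)
P(in Casual after 3 months) = 0.2627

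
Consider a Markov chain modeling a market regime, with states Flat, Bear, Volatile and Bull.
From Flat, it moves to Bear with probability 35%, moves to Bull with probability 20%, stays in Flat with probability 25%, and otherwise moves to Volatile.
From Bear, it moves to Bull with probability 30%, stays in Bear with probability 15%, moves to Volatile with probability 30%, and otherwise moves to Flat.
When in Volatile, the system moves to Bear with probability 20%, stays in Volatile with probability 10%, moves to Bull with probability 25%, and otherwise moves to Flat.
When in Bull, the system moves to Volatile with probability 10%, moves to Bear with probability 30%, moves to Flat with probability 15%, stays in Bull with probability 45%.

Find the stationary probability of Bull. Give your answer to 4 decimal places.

0.3127

Let the stationary distribution be π with π = πP and π_1 + π_2 + π_3 + π_4 = 1.
π_1 = 0.25·π_1 + 0.25·π_2 + 0.45·π_3 + 0.15·π_4
π_2 = 0.35·π_1 + 0.15·π_2 + 0.2·π_3 + 0.3·π_4
π_3 = 0.2·π_1 + 0.3·π_2 + 0.1·π_3 + 0.1·π_4
Solving with the normalization constraint gives π = (0.2541, 0.2565, 0.1767, 0.3127).
So the stationary probability of Bull is 0.3127.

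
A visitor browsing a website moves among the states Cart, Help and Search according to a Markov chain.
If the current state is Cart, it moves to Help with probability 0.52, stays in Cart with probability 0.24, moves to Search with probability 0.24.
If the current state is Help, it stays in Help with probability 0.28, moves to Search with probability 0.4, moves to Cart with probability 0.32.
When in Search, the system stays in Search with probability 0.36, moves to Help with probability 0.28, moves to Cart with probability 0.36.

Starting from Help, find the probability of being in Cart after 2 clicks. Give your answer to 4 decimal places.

0.3104

Sum over the intermediate state after 1 click:
P = P(Help→Cart)·P(Cart→Cart) + P(Help→Help)·P(Help→Cart) + P(Help→Search)·P(Search→Cart)
  = 0.32×0.24 + 0.28×0.32 + 0.4×0.36
  = 0.0768 + 0.0896 + 0.1440 = 0.3104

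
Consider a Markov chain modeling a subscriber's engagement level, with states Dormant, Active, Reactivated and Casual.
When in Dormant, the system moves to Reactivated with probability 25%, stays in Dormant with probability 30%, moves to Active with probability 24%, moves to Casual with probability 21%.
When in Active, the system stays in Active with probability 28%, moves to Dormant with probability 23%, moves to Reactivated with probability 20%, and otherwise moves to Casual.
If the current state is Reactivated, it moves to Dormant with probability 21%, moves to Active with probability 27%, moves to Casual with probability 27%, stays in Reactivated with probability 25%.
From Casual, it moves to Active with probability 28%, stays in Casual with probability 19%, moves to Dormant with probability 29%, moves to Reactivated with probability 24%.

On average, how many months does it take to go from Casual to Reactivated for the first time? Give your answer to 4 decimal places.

4.3102

Let t(s) be the expected number of months to first reach Reactivated from state s, with t(Reactivated) = 0. Conditioning on the first month:
t(Dormant) = 1 + 0.3·t(Dormant) + 0.24·t(Active) + 0.21·t(Casual)
t(Active) = 1 + 0.23·t(Dormant) + 0.28·t(Active) + 0.29·t(Casual)
t(Casual) = 1 + 0.29·t(Dormant) + 0.28·t(Active) + 0.19·t(Casual)
Solving: t(Dormant) = 4.2596, t(Active) = 4.4856, t(Casual) = 4.3102.
Expected months from Casual to Reactivated: 4.3102.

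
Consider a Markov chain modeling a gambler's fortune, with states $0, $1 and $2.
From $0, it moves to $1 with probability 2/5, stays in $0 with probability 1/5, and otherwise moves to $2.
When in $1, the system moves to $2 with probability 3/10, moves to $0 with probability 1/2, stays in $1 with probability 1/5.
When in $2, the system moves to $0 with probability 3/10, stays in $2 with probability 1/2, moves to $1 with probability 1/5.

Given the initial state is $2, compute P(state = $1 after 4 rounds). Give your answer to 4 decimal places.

Propagate the distribution vector 4 rounds from $2.
After 0 rounds: (0.0000, 0.0000, 1.0000)
After 1 round: (0.3000, 0.2000, 0.5000)
After 2 rounds: (0.3100, 0.2600, 0.4300)
After 3 rounds: (0.3210, 0.2620, 0.4170)
After 4 rounds: (0.3203, 0.2642, 0.4155)
P(in $1 after 4 rounds) = 0.2642

0.2642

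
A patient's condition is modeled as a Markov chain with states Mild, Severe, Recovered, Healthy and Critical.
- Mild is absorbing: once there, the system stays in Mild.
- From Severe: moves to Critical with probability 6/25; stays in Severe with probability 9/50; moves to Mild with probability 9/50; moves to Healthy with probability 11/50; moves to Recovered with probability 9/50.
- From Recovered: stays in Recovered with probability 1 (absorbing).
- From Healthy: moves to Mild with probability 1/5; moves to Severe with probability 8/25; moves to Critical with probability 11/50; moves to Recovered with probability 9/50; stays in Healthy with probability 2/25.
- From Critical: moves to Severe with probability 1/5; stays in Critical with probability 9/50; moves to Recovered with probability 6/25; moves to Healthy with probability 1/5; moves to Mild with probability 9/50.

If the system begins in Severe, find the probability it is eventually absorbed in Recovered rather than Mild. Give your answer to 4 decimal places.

0.5127

Let h(s) be the probability of absorption at Recovered starting from transient state s. Then h(Recovered) = 1 and h(Mild) = 0. By first-step analysis:
h(Severe) = 0.18·0 + 0.18·h(Severe) + 0.18·1 + 0.22·h(Healthy) + 0.24·h(Critical)
h(Healthy) = 0.2·0 + 0.32·h(Severe) + 0.18·1 + 0.08·h(Healthy) + 0.22·h(Critical)
h(Critical) = 0.18·0 + 0.2·h(Severe) + 0.24·1 + 0.2·h(Healthy) + 0.18·h(Critical)
Solving: h(Severe) = 0.5127, h(Healthy) = 0.5032, h(Critical) = 0.5405.
Starting from Severe, the probability is 0.5127.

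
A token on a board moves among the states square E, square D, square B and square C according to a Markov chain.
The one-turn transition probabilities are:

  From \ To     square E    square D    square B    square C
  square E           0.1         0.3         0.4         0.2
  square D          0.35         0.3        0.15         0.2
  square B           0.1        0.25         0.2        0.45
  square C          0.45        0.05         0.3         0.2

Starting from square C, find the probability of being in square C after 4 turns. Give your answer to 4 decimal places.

Propagate the distribution vector 4 turns from square C.
After 0 turns: (0.0000, 0.0000, 0.0000, 1.0000)
After 1 turn: (0.4500, 0.0500, 0.3000, 0.2000)
After 2 turns: (0.1825, 0.2350, 0.3075, 0.2750)
After 3 turns: (0.2550, 0.2159, 0.2523, 0.2769)
After 4 turns: (0.2509, 0.2182, 0.2679, 0.2631)
P(in square C after 4 turns) = 0.2631

0.2631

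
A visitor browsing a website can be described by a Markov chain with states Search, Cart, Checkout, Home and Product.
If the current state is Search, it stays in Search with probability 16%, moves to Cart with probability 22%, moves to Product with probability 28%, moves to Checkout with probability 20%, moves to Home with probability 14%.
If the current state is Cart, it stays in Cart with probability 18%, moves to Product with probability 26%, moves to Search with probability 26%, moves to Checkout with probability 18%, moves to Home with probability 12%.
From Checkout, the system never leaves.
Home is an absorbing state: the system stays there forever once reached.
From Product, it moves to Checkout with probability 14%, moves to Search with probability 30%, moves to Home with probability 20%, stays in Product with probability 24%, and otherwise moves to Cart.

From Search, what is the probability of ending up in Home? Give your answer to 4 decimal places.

Let h(s) be the probability of absorption at Home starting from transient state s. Then h(Home) = 1 and h(Checkout) = 0. By first-step analysis:
h(Search) = 0.16·h(Search) + 0.22·h(Cart) + 0.2·0 + 0.14·1 + 0.28·h(Product)
h(Cart) = 0.26·h(Search) + 0.18·h(Cart) + 0.18·0 + 0.12·1 + 0.26·h(Product)
h(Product) = 0.3·h(Search) + 0.12·h(Cart) + 0.14·0 + 0.2·1 + 0.24·h(Product)
Solving: h(Search) = 0.4577, h(Cart) = 0.4550, h(Product) = 0.5157.
Starting from Search, the probability is 0.4577.

0.4577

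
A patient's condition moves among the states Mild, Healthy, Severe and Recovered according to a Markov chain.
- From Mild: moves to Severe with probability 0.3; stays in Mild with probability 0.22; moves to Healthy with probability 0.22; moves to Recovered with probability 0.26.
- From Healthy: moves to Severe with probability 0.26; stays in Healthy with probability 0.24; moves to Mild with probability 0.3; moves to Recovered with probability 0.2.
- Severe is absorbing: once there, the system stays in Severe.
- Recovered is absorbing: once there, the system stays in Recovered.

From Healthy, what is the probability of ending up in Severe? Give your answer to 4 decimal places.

0.5558

Let h(s) be the probability of absorption at Severe starting from transient state s. Then h(Severe) = 1 and h(Recovered) = 0. By first-step analysis:
h(Mild) = 0.22·h(Mild) + 0.22·h(Healthy) + 0.3·1 + 0.26·0
h(Healthy) = 0.3·h(Mild) + 0.24·h(Healthy) + 0.26·1 + 0.2·0
Solving: h(Mild) = 0.5414, h(Healthy) = 0.5558.
Starting from Healthy, the probability is 0.5558.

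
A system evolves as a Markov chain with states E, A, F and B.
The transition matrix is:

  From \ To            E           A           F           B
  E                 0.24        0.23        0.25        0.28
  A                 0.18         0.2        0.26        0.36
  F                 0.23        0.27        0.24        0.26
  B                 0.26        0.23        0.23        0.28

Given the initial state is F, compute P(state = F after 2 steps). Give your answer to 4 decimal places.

0.2451

Propagate the distribution vector 2 steps from F.
After 0 steps: (0.0000, 0.0000, 1.0000, 0.0000)
After 1 step: (0.2300, 0.2700, 0.2400, 0.2600)
After 2 steps: (0.2266, 0.2315, 0.2451, 0.2968)
P(in F after 2 steps) = 0.2451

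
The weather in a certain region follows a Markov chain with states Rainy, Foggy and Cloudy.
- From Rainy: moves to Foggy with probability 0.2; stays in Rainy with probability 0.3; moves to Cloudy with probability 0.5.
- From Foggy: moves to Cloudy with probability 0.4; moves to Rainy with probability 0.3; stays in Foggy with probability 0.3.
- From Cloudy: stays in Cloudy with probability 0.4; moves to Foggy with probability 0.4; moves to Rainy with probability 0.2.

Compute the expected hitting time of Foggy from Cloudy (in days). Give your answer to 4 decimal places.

2.8125

Let t(s) be the expected number of days to first reach Foggy from state s, with t(Foggy) = 0. Conditioning on the first day:
t(Rainy) = 1 + 0.3·t(Rainy) + 0.5·t(Cloudy)
t(Cloudy) = 1 + 0.2·t(Rainy) + 0.4·t(Cloudy)
Solving: t(Rainy) = 3.4375, t(Cloudy) = 2.8125.
Expected days from Cloudy to Foggy: 2.8125.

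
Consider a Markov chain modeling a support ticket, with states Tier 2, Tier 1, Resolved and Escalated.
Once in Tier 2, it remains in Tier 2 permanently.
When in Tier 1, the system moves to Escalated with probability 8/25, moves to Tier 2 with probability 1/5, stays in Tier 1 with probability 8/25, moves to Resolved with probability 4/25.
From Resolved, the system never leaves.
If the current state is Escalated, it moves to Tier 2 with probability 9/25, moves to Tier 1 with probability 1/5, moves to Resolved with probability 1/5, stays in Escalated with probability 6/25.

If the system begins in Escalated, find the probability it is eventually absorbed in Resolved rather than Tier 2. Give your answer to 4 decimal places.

Let h(s) be the probability of absorption at Resolved starting from transient state s. Then h(Resolved) = 1 and h(Tier 2) = 0. By first-step analysis:
h(Tier 1) = 0.2·0 + 0.32·h(Tier 1) + 0.16·1 + 0.32·h(Escalated)
h(Escalated) = 0.36·0 + 0.2·h(Tier 1) + 0.2·1 + 0.24·h(Escalated)
Solving: h(Tier 1) = 0.4099, h(Escalated) = 0.3710.
Starting from Escalated, the probability is 0.3710.

0.3710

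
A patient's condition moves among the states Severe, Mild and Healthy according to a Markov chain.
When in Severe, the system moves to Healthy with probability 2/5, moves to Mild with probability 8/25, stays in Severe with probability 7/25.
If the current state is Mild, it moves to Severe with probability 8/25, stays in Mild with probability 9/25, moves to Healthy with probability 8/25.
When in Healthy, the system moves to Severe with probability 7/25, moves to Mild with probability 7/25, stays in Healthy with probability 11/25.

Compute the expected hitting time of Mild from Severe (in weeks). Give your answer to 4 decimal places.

3.2967

Let t(s) be the expected number of weeks to first reach Mild from state s, with t(Mild) = 0. Conditioning on the first week:
t(Severe) = 1 + 0.28·t(Severe) + 0.4·t(Healthy)
t(Healthy) = 1 + 0.28·t(Severe) + 0.44·t(Healthy)
Solving: t(Severe) = 3.2967, t(Healthy) = 3.4341.
Expected weeks from Severe to Mild: 3.2967.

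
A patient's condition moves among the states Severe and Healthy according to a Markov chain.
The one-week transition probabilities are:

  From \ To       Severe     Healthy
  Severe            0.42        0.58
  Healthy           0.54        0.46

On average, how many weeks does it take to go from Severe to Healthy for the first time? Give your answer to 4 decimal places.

Let t(s) be the expected number of weeks to first reach Healthy from state s, with t(Healthy) = 0. Conditioning on the first week:
t(Severe) = 1 + 0.42·t(Severe)
Solving: t(Severe) = 1.7241.
Expected weeks from Severe to Healthy: 1.7241.

1.7241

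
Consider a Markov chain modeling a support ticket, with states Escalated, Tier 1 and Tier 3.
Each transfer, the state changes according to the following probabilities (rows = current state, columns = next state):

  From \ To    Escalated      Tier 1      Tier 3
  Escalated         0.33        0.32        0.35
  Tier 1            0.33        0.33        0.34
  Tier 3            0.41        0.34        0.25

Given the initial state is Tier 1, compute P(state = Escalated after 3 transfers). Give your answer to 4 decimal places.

0.3550

Propagate the distribution vector 3 transfers from Tier 1.
After 0 transfers: (0.0000, 1.0000, 0.0000)
After 1 transfer: (0.3300, 0.3300, 0.3400)
After 2 transfers: (0.3572, 0.3301, 0.3127)
After 3 transfers: (0.3550, 0.3296, 0.3154)
P(in Escalated after 3 transfers) = 0.3550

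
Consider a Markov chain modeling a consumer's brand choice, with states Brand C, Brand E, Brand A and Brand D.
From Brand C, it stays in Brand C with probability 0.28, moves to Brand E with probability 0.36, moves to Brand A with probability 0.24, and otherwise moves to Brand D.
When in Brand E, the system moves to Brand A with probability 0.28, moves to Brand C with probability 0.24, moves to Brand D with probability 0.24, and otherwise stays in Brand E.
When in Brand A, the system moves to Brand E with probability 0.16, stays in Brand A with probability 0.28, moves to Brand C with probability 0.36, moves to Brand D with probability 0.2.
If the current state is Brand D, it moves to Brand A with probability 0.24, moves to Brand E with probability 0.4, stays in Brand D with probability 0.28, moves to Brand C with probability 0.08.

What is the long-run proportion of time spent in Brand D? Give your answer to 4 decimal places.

Let the stationary distribution be π with π = πP and π_1 + π_2 + π_3 + π_4 = 1.
π_1 = 0.28·π_1 + 0.24·π_2 + 0.36·π_3 + 0.08·π_4
π_2 = 0.36·π_1 + 0.24·π_2 + 0.16·π_3 + 0.4·π_4
π_3 = 0.24·π_1 + 0.28·π_2 + 0.28·π_3 + 0.24·π_4
Solving with the normalization constraint gives π = (0.2480, 0.2821, 0.2618, 0.2081).
So the stationary probability of Brand D is 0.2081.

0.2081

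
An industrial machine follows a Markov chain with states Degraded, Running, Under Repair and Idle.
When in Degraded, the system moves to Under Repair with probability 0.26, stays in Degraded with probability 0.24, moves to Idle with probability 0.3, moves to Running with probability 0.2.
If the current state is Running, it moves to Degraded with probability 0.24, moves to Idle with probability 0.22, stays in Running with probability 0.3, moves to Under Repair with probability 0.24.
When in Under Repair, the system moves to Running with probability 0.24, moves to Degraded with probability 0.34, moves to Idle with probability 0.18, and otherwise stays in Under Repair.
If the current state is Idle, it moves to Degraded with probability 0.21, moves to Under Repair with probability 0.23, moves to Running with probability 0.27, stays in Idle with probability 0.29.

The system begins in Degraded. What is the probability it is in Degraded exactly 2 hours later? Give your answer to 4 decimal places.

0.2570

Propagate the distribution vector 2 hours from Degraded.
After 0 hours: (1.0000, 0.0000, 0.0000, 0.0000)
After 1 hour: (0.2400, 0.2000, 0.2600, 0.3000)
After 2 hours: (0.2570, 0.2514, 0.2418, 0.2498)
P(in Degraded after 2 hours) = 0.2570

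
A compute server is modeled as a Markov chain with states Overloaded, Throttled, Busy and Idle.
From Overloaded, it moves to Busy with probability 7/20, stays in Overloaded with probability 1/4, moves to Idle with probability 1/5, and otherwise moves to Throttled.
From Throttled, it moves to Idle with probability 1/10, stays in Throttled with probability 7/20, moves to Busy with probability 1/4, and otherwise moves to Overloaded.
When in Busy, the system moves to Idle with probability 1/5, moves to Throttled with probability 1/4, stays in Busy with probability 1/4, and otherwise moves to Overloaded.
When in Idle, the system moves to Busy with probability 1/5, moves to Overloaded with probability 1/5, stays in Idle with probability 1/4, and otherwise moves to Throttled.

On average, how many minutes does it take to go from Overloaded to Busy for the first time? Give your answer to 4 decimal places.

Let t(s) be the expected number of minutes to first reach Busy from state s, with t(Busy) = 0. Conditioning on the first minute:
t(Overloaded) = 1 + 0.25·t(Overloaded) + 0.2·t(Throttled) + 0.2·t(Idle)
t(Throttled) = 1 + 0.3·t(Overloaded) + 0.35·t(Throttled) + 0.1·t(Idle)
t(Idle) = 1 + 0.2·t(Overloaded) + 0.35·t(Throttled) + 0.25·t(Idle)
Solving: t(Overloaded) = 3.3796, t(Throttled) = 3.7083, t(Idle) = 3.9651.
Expected minutes from Overloaded to Busy: 3.3796.

3.3796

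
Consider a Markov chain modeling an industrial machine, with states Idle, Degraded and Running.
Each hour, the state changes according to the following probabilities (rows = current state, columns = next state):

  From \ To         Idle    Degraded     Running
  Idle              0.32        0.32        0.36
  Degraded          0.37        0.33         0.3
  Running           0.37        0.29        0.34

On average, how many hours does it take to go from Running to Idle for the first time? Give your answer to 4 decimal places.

2.7027

Let t(s) be the expected number of hours to first reach Idle from state s, with t(Idle) = 0. Conditioning on the first hour:
t(Degraded) = 1 + 0.33·t(Degraded) + 0.3·t(Running)
t(Running) = 1 + 0.29·t(Degraded) + 0.34·t(Running)
Solving: t(Degraded) = 2.7027, t(Running) = 2.7027.
Expected hours from Running to Idle: 2.7027.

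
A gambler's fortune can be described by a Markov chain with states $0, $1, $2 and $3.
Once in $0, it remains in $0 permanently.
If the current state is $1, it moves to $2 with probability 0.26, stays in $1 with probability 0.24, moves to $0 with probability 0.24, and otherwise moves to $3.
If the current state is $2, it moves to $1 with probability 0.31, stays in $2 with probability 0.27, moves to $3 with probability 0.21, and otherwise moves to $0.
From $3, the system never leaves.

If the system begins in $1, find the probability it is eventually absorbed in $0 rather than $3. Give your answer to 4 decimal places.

0.4846

Let h(s) be the probability of absorption at $0 starting from transient state s. Then h($0) = 1 and h($3) = 0. By first-step analysis:
h($1) = 0.24·1 + 0.24·h($1) + 0.26·h($2) + 0.26·0
h($2) = 0.21·1 + 0.31·h($1) + 0.27·h($2) + 0.21·0
Solving: h($1) = 0.4846, h($2) = 0.4935.
Starting from $1, the probability is 0.4846.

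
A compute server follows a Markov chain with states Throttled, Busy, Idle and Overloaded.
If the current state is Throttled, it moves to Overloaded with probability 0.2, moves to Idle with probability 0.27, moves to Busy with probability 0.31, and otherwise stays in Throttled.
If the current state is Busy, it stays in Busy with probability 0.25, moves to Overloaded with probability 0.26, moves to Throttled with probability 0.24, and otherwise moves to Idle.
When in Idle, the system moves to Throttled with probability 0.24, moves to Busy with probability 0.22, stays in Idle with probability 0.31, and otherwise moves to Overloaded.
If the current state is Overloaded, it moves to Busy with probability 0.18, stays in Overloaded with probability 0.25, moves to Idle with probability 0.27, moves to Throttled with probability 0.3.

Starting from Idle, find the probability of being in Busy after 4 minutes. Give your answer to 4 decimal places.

0.2402

Propagate the distribution vector 4 minutes from Idle.
After 0 minutes: (0.0000, 0.0000, 1.0000, 0.0000)
After 1 minute: (0.2400, 0.2200, 0.3100, 0.2300)
After 2 minutes: (0.2490, 0.2390, 0.2780, 0.2340)
After 3 minutes: (0.2491, 0.2402, 0.2763, 0.2344)
After 4 minutes: (0.2491, 0.2402, 0.2762, 0.2344)
P(in Busy after 4 minutes) = 0.2402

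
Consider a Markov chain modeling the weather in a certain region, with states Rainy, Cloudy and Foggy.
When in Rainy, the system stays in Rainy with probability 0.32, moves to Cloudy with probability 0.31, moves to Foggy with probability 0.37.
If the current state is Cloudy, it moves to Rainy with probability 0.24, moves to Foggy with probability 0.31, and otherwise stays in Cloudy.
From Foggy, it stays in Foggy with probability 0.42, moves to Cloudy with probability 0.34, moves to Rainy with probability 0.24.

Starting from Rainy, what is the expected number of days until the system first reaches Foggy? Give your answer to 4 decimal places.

2.8705

Let t(s) be the expected number of days to first reach Foggy from state s, with t(Foggy) = 0. Conditioning on the first day:
t(Rainy) = 1 + 0.32·t(Rainy) + 0.31·t(Cloudy)
t(Cloudy) = 1 + 0.24·t(Rainy) + 0.45·t(Cloudy)
Solving: t(Rainy) = 2.8705, t(Cloudy) = 3.0708.
Expected days from Rainy to Foggy: 2.8705.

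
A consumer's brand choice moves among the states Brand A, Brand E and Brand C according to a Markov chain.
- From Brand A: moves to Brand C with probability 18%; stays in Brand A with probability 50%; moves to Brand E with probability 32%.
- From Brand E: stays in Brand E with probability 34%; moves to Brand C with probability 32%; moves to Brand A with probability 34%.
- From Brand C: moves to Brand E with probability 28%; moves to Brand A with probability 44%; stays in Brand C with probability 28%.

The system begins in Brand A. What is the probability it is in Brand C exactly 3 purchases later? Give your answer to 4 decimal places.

Propagate the distribution vector 3 purchases from Brand A.
After 0 purchases: (1.0000, 0.0000, 0.0000)
After 1 purchase: (0.5000, 0.3200, 0.1800)
After 2 purchases: (0.4380, 0.3192, 0.2428)
After 3 purchases: (0.4344, 0.3167, 0.2490)
P(in Brand C after 3 purchases) = 0.2490

0.2490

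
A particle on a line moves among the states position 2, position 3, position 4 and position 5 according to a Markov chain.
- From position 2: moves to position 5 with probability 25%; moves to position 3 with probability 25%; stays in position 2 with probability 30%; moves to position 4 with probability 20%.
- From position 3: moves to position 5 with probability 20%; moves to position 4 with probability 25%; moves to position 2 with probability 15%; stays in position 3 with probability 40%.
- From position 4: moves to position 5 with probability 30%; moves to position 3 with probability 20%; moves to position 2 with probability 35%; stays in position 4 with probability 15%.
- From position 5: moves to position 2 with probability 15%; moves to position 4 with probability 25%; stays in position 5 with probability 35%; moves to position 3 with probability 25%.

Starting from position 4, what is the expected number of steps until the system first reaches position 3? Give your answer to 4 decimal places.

Let t(s) be the expected number of steps to first reach position 3 from state s, with t(position 3) = 0. Conditioning on the first step:
t(position 2) = 1 + 0.3·t(position 2) + 0.2·t(position 4) + 0.25·t(position 5)
t(position 4) = 1 + 0.35·t(position 2) + 0.15·t(position 4) + 0.3·t(position 5)
t(position 5) = 1 + 0.15·t(position 2) + 0.25·t(position 4) + 0.35·t(position 5)
Solving: t(position 2) = 4.1704, t(position 4) = 4.3695, t(position 5) = 4.1814.
Expected steps from position 4 to position 3: 4.3695.

4.3695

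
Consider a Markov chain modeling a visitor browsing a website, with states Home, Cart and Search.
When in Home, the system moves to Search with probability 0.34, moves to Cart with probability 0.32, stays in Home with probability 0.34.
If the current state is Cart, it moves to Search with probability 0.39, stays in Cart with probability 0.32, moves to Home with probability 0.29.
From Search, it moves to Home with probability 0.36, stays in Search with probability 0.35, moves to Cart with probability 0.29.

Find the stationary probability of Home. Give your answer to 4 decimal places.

Let the stationary distribution be π with π = πP and π_1 + π_2 + π_3 = 1.
π_1 = 0.34·π_1 + 0.29·π_2 + 0.36·π_3
π_2 = 0.32·π_1 + 0.32·π_2 + 0.29·π_3
Solving with the normalization constraint gives π = (0.3317, 0.3092, 0.3591).
So the stationary probability of Home is 0.3317.

0.3317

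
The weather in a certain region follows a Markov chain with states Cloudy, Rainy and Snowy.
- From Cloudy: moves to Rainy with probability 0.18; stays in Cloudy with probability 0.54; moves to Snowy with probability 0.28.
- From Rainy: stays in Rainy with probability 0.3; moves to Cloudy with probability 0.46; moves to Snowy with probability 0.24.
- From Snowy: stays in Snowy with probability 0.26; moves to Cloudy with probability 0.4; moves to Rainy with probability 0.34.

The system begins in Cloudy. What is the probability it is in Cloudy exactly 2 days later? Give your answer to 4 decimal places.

Sum over the intermediate state after 1 day:
P = P(Cloudy→Cloudy)·P(Cloudy→Cloudy) + P(Cloudy→Rainy)·P(Rainy→Cloudy) + P(Cloudy→Snowy)·P(Snowy→Cloudy)
  = 0.54×0.54 + 0.18×0.46 + 0.28×0.4
  = 0.2916 + 0.0828 + 0.1120 = 0.4864

0.4864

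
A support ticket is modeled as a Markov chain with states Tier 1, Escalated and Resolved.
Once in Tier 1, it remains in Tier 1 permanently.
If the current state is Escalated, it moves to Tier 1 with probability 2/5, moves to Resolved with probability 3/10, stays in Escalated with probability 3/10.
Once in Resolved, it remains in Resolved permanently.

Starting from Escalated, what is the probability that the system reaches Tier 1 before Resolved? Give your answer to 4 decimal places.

0.5714

Let h(s) be the probability of absorption at Tier 1 starting from transient state s. Then h(Tier 1) = 1 and h(Resolved) = 0. By first-step analysis:
h(Escalated) = 0.4·1 + 0.3·h(Escalated) + 0.3·0
Solving: h(Escalated) = 0.5714.
Starting from Escalated, the probability is 0.5714.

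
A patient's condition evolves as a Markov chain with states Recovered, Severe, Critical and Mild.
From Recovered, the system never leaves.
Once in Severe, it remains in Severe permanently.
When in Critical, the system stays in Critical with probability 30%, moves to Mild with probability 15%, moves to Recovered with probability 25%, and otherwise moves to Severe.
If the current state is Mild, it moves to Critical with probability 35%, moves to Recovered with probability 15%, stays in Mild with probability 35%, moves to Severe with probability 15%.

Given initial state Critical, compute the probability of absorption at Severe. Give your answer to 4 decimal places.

Let h(s) be the probability of absorption at Severe starting from transient state s. Then h(Severe) = 1 and h(Recovered) = 0. By first-step analysis:
h(Critical) = 0.25·0 + 0.3·1 + 0.3·h(Critical) + 0.15·h(Mild)
h(Mild) = 0.15·0 + 0.15·1 + 0.35·h(Critical) + 0.35·h(Mild)
Solving: h(Critical) = 0.5404, h(Mild) = 0.5217.
Starting from Critical, the probability is 0.5404.

0.5404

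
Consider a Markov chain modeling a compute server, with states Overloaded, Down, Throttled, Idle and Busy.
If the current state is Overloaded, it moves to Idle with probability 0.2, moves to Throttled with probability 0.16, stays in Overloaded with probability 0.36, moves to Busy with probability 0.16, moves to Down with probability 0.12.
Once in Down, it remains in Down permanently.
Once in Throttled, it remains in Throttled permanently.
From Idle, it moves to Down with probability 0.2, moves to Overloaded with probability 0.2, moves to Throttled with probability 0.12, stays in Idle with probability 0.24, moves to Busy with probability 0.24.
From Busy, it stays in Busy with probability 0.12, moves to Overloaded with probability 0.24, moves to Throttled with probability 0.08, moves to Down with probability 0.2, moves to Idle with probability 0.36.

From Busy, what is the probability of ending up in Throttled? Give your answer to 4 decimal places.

Let h(s) be the probability of absorption at Throttled starting from transient state s. Then h(Throttled) = 1 and h(Down) = 0. By first-step analysis:
h(Overloaded) = 0.36·h(Overloaded) + 0.12·0 + 0.16·1 + 0.2·h(Idle) + 0.16·h(Busy)
h(Idle) = 0.2·h(Overloaded) + 0.2·0 + 0.12·1 + 0.24·h(Idle) + 0.24·h(Busy)
h(Busy) = 0.24·h(Overloaded) + 0.2·0 + 0.08·1 + 0.36·h(Idle) + 0.12·h(Busy)
Solving: h(Overloaded) = 0.4724, h(Idle) = 0.4038, h(Busy) = 0.3849.
Starting from Busy, the probability is 0.3849.

0.3849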